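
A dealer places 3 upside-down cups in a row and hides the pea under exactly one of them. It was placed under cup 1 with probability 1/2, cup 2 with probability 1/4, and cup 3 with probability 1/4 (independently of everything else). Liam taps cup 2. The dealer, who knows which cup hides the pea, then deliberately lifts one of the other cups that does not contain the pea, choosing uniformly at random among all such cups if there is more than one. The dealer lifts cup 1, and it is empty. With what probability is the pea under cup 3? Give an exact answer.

Condition on the true location of the pea.
If it is under cup 1 (prior 1/2): the dealer opened cup 1, so this case is ruled out; weight (1/2)·0 = 0.
If it is under cup 2 (prior 1/4): the dealer has 2 equally likely choices, so probability 1/2; weight (1/4)·(1/2) = 1/8.
If it is under cup 3 (prior 1/4): the dealer has no choice, probability 1; weight (1/4)·1 = 1/4.
The weights sum to 3/8.
So P(the pea under cup 3 | the dealer opened cup 1) = (1/4) / (3/8) = 2/3.

2/3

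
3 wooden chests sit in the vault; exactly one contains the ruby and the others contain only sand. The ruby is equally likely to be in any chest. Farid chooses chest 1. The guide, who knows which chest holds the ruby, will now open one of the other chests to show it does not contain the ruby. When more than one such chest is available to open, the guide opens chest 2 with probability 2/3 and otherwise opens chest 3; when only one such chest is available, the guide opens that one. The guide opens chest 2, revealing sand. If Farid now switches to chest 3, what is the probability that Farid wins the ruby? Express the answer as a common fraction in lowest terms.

Condition on the true location of the ruby.
If it is in chest 1 (prior 1/3): chest 2 is available, opened with probability 2/3; weight (1/3)·(2/3) = 2/9.
If it is in chest 2 (prior 1/3): the guide opened chest 2, so this case is ruled out; weight (1/3)·0 = 0.
If it is in chest 3 (prior 1/3): only chest 2 is available, probability 1; weight (1/3)·1 = 1/3.
The weights sum to 5/9.
So P(the ruby in chest 3 | the guide opened chest 2) = (1/3) / (5/9) = 3/5.

3/5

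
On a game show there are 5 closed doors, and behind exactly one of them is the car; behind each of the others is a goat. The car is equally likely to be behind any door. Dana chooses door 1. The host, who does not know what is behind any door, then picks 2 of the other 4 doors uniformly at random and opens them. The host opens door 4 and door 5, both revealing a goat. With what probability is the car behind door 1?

Because the host chose which doors to open without knowing where the car is, the choice is independent of the prize location. Learning that none of the 2 opened doors holds the car simply rules out those 2 locations and leaves the remaining 3 doors still equally likely by symmetry.
So P(the car behind door 1) = 1/3.

1/3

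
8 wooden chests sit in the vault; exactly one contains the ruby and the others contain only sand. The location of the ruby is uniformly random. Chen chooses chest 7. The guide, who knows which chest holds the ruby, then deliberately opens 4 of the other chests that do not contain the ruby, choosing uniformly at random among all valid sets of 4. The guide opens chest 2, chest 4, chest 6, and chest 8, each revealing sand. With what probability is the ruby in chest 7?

Condition on the true location of the ruby.
If it is in any of chests 1, 3, and 5 (prior 1/8 each): the guide has 15 equally likely choices, so probability 1/15; weight (1/8)·(1/15) = 1/120 each.
If it is in any of chests 2, 4, 6, and 8 (prior 1/8 each): that chest was opened and seen not to hold the prize — ruled out; weight (1/8)·0 = 0 each.
If it is in chest 7 (prior 1/8): the guide has 35 equally likely choices, so probability 1/35; weight (1/8)·(1/35) = 1/280.
The weights sum to 1/35.
So P(the ruby in chest 7 | the guide opened chest 2, chest 4, chest 6, and chest 8) = (1/280) / (1/35) = 1/8.

1/8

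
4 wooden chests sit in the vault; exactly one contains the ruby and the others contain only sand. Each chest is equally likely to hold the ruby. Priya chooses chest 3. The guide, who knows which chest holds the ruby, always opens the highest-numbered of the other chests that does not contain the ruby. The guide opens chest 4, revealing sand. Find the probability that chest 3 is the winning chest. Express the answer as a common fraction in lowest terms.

1/3

Condition on the true location of the ruby.
If it is in any of chests 1, 2, and 3 (prior 1/4 each): chest 4 is the highest-numbered option available, probability 1; weight (1/4)·1 = 1/4 each.
If it is in chest 4 (prior 1/4): the guide opened chest 4, so this case is ruled out; weight (1/4)·0 = 0.
The weights sum to 3/4.
So P(the ruby in chest 3 | the guide opened chest 4) = (1/4) / (3/4) = 1/3.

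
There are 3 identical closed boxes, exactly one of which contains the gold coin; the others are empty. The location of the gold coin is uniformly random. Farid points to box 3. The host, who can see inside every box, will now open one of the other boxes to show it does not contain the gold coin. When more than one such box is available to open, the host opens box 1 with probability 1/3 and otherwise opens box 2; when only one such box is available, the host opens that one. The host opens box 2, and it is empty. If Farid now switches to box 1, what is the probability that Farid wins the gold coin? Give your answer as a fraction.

Condition on the true location of the gold coin.
If it is in box 1 (prior 1/3): only box 2 is available, probability 1; weight (1/3)·1 = 1/3.
If it is in box 2 (prior 1/3): the host opened box 2, so this case is ruled out; weight (1/3)·0 = 0.
If it is in box 3 (prior 1/3): box 1 is available but not opened, probability 2/3; weight (1/3)·(2/3) = 2/9.
The weights sum to 5/9.
So P(the gold coin in box 1 | the host opened box 2) = (1/3) / (5/9) = 3/5.

3/5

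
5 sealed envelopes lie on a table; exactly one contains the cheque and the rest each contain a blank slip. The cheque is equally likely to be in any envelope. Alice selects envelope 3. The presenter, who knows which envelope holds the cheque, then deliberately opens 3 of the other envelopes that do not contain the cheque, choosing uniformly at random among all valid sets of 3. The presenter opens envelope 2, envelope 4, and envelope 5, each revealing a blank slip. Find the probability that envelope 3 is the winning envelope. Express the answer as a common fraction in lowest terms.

1/5

Consider each possible location of the cheque in turn.
If it is in envelope 1 (prior 1/5): the presenter has no choice, probability 1; weight (1/5)·1 = 1/5.
If it is in any of envelopes 2, 4, and 5 (prior 1/5 each): that envelope was opened and seen not to hold the prize — ruled out; weight (1/5)·0 = 0 each.
If it is in envelope 3 (prior 1/5): the presenter has 4 equally likely choices, so probability 1/4; weight (1/5)·(1/4) = 1/20.
The weights sum to 1/4.
So P(the cheque in envelope 3 | the presenter opened envelope 2, envelope 4, and envelope 5) = (1/20) / (1/4) = 1/5.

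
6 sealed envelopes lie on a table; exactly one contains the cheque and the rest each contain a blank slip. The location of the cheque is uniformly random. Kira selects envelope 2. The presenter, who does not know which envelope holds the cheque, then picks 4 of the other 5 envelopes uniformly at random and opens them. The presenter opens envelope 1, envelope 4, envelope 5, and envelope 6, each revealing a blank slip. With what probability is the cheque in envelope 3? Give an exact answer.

Condition on the true location of the cheque.
If it is in any of envelopes 1, 4, 5, and 6 (prior 1/6 each): that envelope was opened and seen not to hold the prize — ruled out; weight (1/6)·0 = 0 each.
If it is in either of envelopes 2 and 3 (prior 1/6 each): the presenter picks exactly this set with probability 1/5 regardless, and none is the prize; weight (1/6)·(1/5) = 1/30 each.
The weights sum to 1/15.
So P(the cheque in envelope 3 | the presenter opened envelope 1, envelope 4, envelope 5, and envelope 6) = (1/30) / (1/15) = 1/2.

1/2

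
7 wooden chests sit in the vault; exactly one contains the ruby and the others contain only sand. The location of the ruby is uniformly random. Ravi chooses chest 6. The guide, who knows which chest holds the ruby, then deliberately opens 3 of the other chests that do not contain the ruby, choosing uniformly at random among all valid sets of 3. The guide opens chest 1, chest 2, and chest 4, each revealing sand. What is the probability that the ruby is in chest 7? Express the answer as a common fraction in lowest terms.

Consider each possible location of the ruby in turn.
If it is in any of chests 1, 2, and 4 (prior 1/7 each): that chest was opened and seen not to hold the prize — ruled out; weight (1/7)·0 = 0 each.
If it is in any of chests 3, 5, and 7 (prior 1/7 each): the guide has 10 equally likely choices, so probability 1/10; weight (1/7)·(1/10) = 1/70 each.
If it is in chest 6 (prior 1/7): the guide has 20 equally likely choices, so probability 1/20; weight (1/7)·(1/20) = 1/140.
The weights sum to 1/20.
So P(the ruby in chest 7 | the guide opened chest 1, chest 2, and chest 4) = (1/70) / (1/20) = 2/7.

2/7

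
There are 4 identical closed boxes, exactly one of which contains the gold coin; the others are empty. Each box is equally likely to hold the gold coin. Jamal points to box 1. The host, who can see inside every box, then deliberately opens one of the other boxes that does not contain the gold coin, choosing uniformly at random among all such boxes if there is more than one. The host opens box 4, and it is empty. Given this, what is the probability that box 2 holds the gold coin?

Apply Bayes' rule, conditioning on where the gold coin actually is.
If it is in box 1 (prior 1/4): the host has 3 equally likely choices, so probability 1/3; weight (1/4)·(1/3) = 1/12.
If it is in either of boxes 2 and 3 (prior 1/4 each): the host has 2 equally likely choices, so probability 1/2; weight (1/4)·(1/2) = 1/8 each.
If it is in box 4 (prior 1/4): the host opened box 4, so this case is ruled out; weight (1/4)·0 = 0.
The weights sum to 1/3.
So P(the gold coin in box 2 | the host opened box 4) = (1/8) / (1/3) = 3/8.

3/8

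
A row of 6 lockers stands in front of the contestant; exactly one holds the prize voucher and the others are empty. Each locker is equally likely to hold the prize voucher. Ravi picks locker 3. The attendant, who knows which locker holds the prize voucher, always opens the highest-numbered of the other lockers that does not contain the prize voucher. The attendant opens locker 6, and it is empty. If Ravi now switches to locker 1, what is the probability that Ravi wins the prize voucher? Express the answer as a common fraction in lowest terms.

Consider each possible location of the prize voucher in turn.
If it is in any of lockers 1, 2, 3, 4, and 5 (prior 1/6 each): locker 6 is the highest-numbered option available, probability 1; weight (1/6)·1 = 1/6 each.
If it is in locker 6 (prior 1/6): the attendant opened locker 6, so this case is ruled out; weight (1/6)·0 = 0.
The weights sum to 5/6.
So P(the prize voucher in locker 1 | the attendant opened locker 6) = (1/6) / (5/6) = 1/5.

1/5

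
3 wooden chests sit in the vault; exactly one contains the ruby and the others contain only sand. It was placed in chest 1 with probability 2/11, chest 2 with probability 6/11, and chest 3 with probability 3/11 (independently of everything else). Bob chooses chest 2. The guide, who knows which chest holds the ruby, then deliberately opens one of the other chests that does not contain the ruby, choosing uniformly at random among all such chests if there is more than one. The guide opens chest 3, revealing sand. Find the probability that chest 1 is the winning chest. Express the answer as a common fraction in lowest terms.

2/5

Consider each possible location of the ruby in turn.
If it is in chest 1 (prior 2/11): the guide has no choice, probability 1; weight (2/11)·1 = 2/11.
If it is in chest 2 (prior 6/11): the guide has 2 equally likely choices, so probability 1/2; weight (6/11)·(1/2) = 3/11.
If it is in chest 3 (prior 3/11): the guide opened chest 3, so this case is ruled out; weight (3/11)·0 = 0.
The weights sum to 5/11.
So P(the ruby in chest 1 | the guide opened chest 3) = (2/11) / (5/11) = 2/5.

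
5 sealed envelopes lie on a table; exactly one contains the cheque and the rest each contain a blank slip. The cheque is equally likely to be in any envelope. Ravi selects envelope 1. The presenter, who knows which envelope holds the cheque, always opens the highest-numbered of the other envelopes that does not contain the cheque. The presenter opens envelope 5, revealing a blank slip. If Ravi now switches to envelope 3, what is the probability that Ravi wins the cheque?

Condition on the true location of the cheque.
If it is in any of envelopes 1, 2, 3, and 4 (prior 1/5 each): envelope 5 is the highest-numbered option available, probability 1; weight (1/5)·1 = 1/5 each.
If it is in envelope 5 (prior 1/5): the presenter opened envelope 5, so this case is ruled out; weight (1/5)·0 = 0.
The weights sum to 4/5.
So P(the cheque in envelope 3 | the presenter opened envelope 5) = (1/5) / (4/5) = 1/4.

1/4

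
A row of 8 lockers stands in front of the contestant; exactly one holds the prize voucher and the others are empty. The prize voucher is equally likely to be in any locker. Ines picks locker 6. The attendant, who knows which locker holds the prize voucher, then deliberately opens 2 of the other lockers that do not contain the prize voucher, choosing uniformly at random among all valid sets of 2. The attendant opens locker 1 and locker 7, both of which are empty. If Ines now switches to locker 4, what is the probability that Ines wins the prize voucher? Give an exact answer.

Apply Bayes' rule, conditioning on where the prize voucher actually is.
If it is in either of lockers 1 and 7 (prior 1/8 each): that locker was opened and seen not to hold the prize — ruled out; weight (1/8)·0 = 0 each.
If it is in any of lockers 2, 3, 4, 5, and 8 (prior 1/8 each): the attendant has 15 equally likely choices, so probability 1/15; weight (1/8)·(1/15) = 1/120 each.
If it is in locker 6 (prior 1/8): the attendant has 21 equally likely choices, so probability 1/21; weight (1/8)·(1/21) = 1/168.
The weights sum to 1/21.
So P(the prize voucher in locker 4 | the attendant opened locker 1 and locker 7) = (1/120) / (1/21) = 7/40.

7/40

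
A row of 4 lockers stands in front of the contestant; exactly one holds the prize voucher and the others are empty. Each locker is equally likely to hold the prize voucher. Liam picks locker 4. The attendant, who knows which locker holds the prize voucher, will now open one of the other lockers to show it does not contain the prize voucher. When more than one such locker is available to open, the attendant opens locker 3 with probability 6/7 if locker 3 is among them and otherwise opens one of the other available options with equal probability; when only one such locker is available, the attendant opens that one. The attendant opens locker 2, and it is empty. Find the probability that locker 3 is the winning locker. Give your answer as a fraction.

Apply Bayes' rule, conditioning on where the prize voucher actually is.
If it is in locker 1 (prior 1/4): locker 3 is available but not opened, probability 1/7; weight (1/4)·(1/7) = 1/28.
If it is in locker 2 (prior 1/4): the attendant opened locker 2, so this case is ruled out; weight (1/4)·0 = 0.
If it is in locker 3 (prior 1/4): locker 3 holds the prize so is unavailable; the attendant chooses uniformly among the 2 others, probability 1/2; weight (1/4)·(1/2) = 1/8.
If it is in locker 4 (prior 1/4): locker 3 is available but not opened; locker 2 gets probability (1 − 6/7)/2 = 1/14; weight (1/4)·(1/14) = 1/56.
The weights sum to 5/28.
So P(the prize voucher in locker 3 | the attendant opened locker 2) = (1/8) / (5/28) = 7/10.

7/10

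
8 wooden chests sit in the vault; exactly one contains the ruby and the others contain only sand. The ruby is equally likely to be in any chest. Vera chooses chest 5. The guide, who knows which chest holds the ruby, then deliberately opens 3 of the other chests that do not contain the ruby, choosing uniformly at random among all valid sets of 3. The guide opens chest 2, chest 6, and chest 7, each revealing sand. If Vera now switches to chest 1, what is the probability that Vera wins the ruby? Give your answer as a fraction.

Consider each possible location of the ruby in turn.
If it is in any of chests 1, 3, 4, and 8 (prior 1/8 each): the guide has 20 equally likely choices, so probability 1/20; weight (1/8)·(1/20) = 1/160 each.
If it is in any of chests 2, 6, and 7 (prior 1/8 each): that chest was opened and seen not to hold the prize — ruled out; weight (1/8)·0 = 0 each.
If it is in chest 5 (prior 1/8): the guide has 35 equally likely choices, so probability 1/35; weight (1/8)·(1/35) = 1/280.
The weights sum to 1/35.
So P(the ruby in chest 1 | the guide opened chest 2, chest 6, and chest 7) = (1/160) / (1/35) = 7/32.

7/32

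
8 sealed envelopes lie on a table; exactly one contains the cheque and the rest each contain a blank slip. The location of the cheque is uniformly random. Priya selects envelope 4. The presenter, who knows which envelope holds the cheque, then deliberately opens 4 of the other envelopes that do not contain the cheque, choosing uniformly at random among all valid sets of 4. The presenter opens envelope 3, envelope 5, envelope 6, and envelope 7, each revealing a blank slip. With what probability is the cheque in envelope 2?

7/24

Apply Bayes' rule, conditioning on where the cheque actually is.
If it is in any of envelopes 1, 2, and 8 (prior 1/8 each): the presenter has 15 equally likely choices, so probability 1/15; weight (1/8)·(1/15) = 1/120 each.
If it is in any of envelopes 3, 5, 6, and 7 (prior 1/8 each): that envelope was opened and seen not to hold the prize — ruled out; weight (1/8)·0 = 0 each.
If it is in envelope 4 (prior 1/8): the presenter has 35 equally likely choices, so probability 1/35; weight (1/8)·(1/35) = 1/280.
The weights sum to 1/35.
So P(the cheque in envelope 2 | the presenter opened envelope 3, envelope 5, envelope 6, and envelope 7) = (1/120) / (1/35) = 7/24.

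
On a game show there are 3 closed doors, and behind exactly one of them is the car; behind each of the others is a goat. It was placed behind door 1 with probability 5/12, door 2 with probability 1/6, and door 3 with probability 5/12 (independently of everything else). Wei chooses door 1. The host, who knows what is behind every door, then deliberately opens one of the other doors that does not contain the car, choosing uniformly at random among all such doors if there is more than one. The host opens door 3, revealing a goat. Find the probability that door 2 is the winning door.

Consider each possible location of the car in turn.
If it is behind door 1 (prior 5/12): the host has 2 equally likely choices, so probability 1/2; weight (5/12)·(1/2) = 5/24.
If it is behind door 2 (prior 1/6): the host has no choice, probability 1; weight (1/6)·1 = 1/6.
If it is behind door 3 (prior 5/12): the host opened door 3, so this case is ruled out; weight (5/12)·0 = 0.
The weights sum to 3/8.
So P(the car behind door 2 | the host opened door 3) = (1/6) / (3/8) = 4/9.

4/9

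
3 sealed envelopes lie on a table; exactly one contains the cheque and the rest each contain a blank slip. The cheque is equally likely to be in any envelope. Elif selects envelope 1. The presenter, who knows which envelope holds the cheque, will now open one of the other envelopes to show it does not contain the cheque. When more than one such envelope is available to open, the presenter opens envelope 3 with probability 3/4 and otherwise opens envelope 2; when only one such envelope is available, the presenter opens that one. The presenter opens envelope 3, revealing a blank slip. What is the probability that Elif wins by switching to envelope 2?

Consider each possible location of the cheque in turn.
If it is in envelope 1 (prior 1/3): envelope 3 is available, opened with probability 3/4; weight (1/3)·(3/4) = 1/4.
If it is in envelope 2 (prior 1/3): only envelope 3 is available, probability 1; weight (1/3)·1 = 1/3.
If it is in envelope 3 (prior 1/3): the presenter opened envelope 3, so this case is ruled out; weight (1/3)·0 = 0.
The weights sum to 7/12.
So P(the cheque in envelope 2 | the presenter opened envelope 3) = (1/3) / (7/12) = 4/7.

4/7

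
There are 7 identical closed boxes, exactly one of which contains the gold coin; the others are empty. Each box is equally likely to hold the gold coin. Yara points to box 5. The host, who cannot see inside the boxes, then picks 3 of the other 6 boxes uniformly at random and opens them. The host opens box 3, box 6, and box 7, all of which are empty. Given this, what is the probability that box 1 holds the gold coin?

1/4

Because the host chose which boxes to open without knowing where the gold coin is, the choice is independent of the prize location. Learning that none of the 3 opened boxes holds the gold coin simply rules out those 3 locations and leaves the remaining 4 boxes still equally likely by symmetry.
So P(the gold coin in box 1) = 1/4.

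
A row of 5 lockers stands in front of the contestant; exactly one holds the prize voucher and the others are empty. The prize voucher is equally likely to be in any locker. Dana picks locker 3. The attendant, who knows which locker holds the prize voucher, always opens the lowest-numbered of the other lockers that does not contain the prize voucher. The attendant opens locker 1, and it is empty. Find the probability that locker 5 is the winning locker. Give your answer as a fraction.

Apply Bayes' rule, conditioning on where the prize voucher actually is.
If it is in locker 1 (prior 1/5): the attendant opened locker 1, so this case is ruled out; weight (1/5)·0 = 0.
If it is in any of lockers 2, 3, 4, and 5 (prior 1/5 each): locker 1 is the lowest-numbered option available, probability 1; weight (1/5)·1 = 1/5 each.
The weights sum to 4/5.
So P(the prize voucher in locker 5 | the attendant opened locker 1) = (1/5) / (4/5) = 1/4.

1/4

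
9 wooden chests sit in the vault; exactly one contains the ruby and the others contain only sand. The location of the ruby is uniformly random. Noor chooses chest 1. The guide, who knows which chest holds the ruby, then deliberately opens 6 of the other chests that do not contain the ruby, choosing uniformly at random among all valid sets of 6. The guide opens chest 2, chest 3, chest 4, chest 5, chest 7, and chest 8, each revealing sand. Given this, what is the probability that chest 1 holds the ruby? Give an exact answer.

Apply Bayes' rule, conditioning on where the ruby actually is.
If it is in chest 1 (prior 1/9): the guide has 28 equally likely choices, so probability 1/28; weight (1/9)·(1/28) = 1/252.
If it is in any of chests 2, 3, 4, 5, 7, and 8 (prior 1/9 each): that chest was opened and seen not to hold the prize — ruled out; weight (1/9)·0 = 0 each.
If it is in either of chests 6 and 9 (prior 1/9 each): the guide has 7 equally likely choices, so probability 1/7; weight (1/9)·(1/7) = 1/63 each.
The weights sum to 1/28.
So P(the ruby in chest 1 | the guide opened chest 2, chest 3, chest 4, chest 5, chest 7, and chest 8) = (1/252) / (1/28) = 1/9.

1/9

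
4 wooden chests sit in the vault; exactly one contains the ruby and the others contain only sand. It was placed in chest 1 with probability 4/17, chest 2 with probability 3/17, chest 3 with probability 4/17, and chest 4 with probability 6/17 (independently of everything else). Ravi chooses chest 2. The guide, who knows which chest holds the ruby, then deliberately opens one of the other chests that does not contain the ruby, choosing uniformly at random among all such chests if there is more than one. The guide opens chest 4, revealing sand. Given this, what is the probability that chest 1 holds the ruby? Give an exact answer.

Consider each possible location of the ruby in turn.
If it is in either of chests 1 and 3 (prior 4/17 each): the guide has 2 equally likely choices, so probability 1/2; weight (4/17)·(1/2) = 2/17 each.
If it is in chest 2 (prior 3/17): the guide has 3 equally likely choices, so probability 1/3; weight (3/17)·(1/3) = 1/17.
If it is in chest 4 (prior 6/17): the guide opened chest 4, so this case is ruled out; weight (6/17)·0 = 0.
The weights sum to 5/17.
So P(the ruby in chest 1 | the guide opened chest 4) = (2/17) / (5/17) = 2/5.

2/5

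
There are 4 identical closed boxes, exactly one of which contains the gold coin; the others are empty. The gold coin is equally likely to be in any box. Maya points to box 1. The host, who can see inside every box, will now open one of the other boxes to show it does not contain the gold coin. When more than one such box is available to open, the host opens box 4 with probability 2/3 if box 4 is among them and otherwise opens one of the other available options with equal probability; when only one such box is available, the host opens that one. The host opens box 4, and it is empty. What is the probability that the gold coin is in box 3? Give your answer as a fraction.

Apply Bayes' rule, conditioning on where the gold coin actually is.
If it is in any of boxes 1, 2, and 3 (prior 1/4 each): box 4 is available, opened with probability 2/3; weight (1/4)·(2/3) = 1/6 each.
If it is in box 4 (prior 1/4): the host opened box 4, so this case is ruled out; weight (1/4)·0 = 0.
The weights sum to 1/2.
So P(the gold coin in box 3 | the host opened box 4) = (1/6) / (1/2) = 1/3.

1/3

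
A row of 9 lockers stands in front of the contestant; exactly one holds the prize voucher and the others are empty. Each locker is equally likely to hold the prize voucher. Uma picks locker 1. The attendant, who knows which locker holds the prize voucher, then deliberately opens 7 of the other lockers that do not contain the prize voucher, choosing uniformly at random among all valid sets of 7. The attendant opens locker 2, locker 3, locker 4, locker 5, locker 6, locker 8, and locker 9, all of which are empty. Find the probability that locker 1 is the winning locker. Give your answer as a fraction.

1/9

Consider each possible location of the prize voucher in turn.
If it is in locker 1 (prior 1/9): the attendant has 8 equally likely choices, so probability 1/8; weight (1/9)·(1/8) = 1/72.
If it is in any of lockers 2, 3, 4, 5, 6, 8, and 9 (prior 1/9 each): that locker was opened and seen not to hold the prize — ruled out; weight (1/9)·0 = 0 each.
If it is in locker 7 (prior 1/9): the attendant has no choice, probability 1; weight (1/9)·1 = 1/9.
The weights sum to 1/8.
So P(the prize voucher in locker 1 | the attendant opened locker 2, locker 3, locker 4, locker 5, locker 6, locker 8, and locker 9) = (1/72) / (1/8) = 1/9.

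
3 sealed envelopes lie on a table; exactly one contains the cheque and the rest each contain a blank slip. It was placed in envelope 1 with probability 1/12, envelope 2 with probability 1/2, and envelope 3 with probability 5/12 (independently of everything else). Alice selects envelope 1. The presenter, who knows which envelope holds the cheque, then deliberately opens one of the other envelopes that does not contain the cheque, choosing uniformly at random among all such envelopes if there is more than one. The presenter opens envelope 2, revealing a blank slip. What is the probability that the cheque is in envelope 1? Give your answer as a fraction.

Condition on the true location of the cheque.
If it is in envelope 1 (prior 1/12): the presenter has 2 equally likely choices, so probability 1/2; weight (1/12)·(1/2) = 1/24.
If it is in envelope 2 (prior 1/2): the presenter opened envelope 2, so this case is ruled out; weight (1/2)·0 = 0.
If it is in envelope 3 (prior 5/12): the presenter has no choice, probability 1; weight (5/12)·1 = 5/12.
The weights sum to 11/24.
So P(the cheque in envelope 1 | the presenter opened envelope 2) = (1/24) / (11/24) = 1/11.

1/11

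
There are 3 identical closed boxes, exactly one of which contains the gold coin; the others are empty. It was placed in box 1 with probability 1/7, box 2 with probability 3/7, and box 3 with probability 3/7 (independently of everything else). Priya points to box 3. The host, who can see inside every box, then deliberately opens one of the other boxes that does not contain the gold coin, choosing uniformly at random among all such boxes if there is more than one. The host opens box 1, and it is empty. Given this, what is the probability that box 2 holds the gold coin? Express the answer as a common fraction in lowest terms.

2/3

Condition on the true location of the gold coin.
If it is in box 1 (prior 1/7): the host opened box 1, so this case is ruled out; weight (1/7)·0 = 0.
If it is in box 2 (prior 3/7): the host has no choice, probability 1; weight (3/7)·1 = 3/7.
If it is in box 3 (prior 3/7): the host has 2 equally likely choices, so probability 1/2; weight (3/7)·(1/2) = 3/14.
The weights sum to 9/14.
So P(the gold coin in box 2 | the host opened box 1) = (3/7) / (9/14) = 2/3.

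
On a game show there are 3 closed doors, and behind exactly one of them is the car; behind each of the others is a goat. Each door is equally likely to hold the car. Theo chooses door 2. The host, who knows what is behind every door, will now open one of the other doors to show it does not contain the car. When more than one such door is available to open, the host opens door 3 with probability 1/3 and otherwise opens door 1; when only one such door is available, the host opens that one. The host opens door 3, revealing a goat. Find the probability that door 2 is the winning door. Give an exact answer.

1/4

Condition on the true location of the car.
If it is behind door 1 (prior 1/3): only door 3 is available, probability 1; weight (1/3)·1 = 1/3.
If it is behind door 2 (prior 1/3): door 3 is available, opened with probability 1/3; weight (1/3)·(1/3) = 1/9.
If it is behind door 3 (prior 1/3): the host opened door 3, so this case is ruled out; weight (1/3)·0 = 0.
The weights sum to 4/9.
So P(the car behind door 2 | the host opened door 3) = (1/9) / (4/9) = 1/4.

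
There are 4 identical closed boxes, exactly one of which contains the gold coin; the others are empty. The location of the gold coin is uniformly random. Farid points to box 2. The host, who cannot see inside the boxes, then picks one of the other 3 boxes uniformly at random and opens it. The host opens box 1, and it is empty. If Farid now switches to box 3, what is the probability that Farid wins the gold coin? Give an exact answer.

1/3

Apply Bayes' rule, conditioning on where the gold coin actually is.
If it is in box 1 (prior 1/4): the host opened box 1, so this case is ruled out; weight (1/4)·0 = 0.
If it is in any of boxes 2, 3, and 4 (prior 1/4 each): the host picks box 1 with probability 1/3 regardless, and it is not the prize; weight (1/4)·(1/3) = 1/12 each.
The weights sum to 1/4.
So P(the gold coin in box 3 | the host opened box 1) = (1/12) / (1/4) = 1/3.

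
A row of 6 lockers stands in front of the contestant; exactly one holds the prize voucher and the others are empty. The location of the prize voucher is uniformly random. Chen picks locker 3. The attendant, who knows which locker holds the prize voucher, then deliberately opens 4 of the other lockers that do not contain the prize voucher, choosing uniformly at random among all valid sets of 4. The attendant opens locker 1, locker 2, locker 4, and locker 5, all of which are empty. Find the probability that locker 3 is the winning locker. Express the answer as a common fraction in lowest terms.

1/6

Consider each possible location of the prize voucher in turn.
If it is in any of lockers 1, 2, 4, and 5 (prior 1/6 each): that locker was opened and seen not to hold the prize — ruled out; weight (1/6)·0 = 0 each.
If it is in locker 3 (prior 1/6): the attendant has 5 equally likely choices, so probability 1/5; weight (1/6)·(1/5) = 1/30.
If it is in locker 6 (prior 1/6): the attendant has no choice, probability 1; weight (1/6)·1 = 1/6.
The weights sum to 1/5.
So P(the prize voucher in locker 3 | the attendant opened locker 1, locker 2, locker 4, and locker 5) = (1/30) / (1/5) = 1/6.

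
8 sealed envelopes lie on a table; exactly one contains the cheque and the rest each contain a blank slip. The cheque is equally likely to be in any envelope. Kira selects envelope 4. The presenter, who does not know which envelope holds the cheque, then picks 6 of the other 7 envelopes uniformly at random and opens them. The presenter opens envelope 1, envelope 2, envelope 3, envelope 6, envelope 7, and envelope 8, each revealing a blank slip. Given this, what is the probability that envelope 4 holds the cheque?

Apply Bayes' rule, conditioning on where the cheque actually is.
If it is in any of envelopes 1, 2, 3, 6, 7, and 8 (prior 1/8 each): that envelope was opened and seen not to hold the prize — ruled out; weight (1/8)·0 = 0 each.
If it is in either of envelopes 4 and 5 (prior 1/8 each): the presenter picks exactly this set with probability 1/7 regardless, and none is the prize; weight (1/8)·(1/7) = 1/56 each.
The weights sum to 1/28.
So P(the cheque in envelope 4 | the presenter opened envelope 1, envelope 2, envelope 3, envelope 6, envelope 7, and envelope 8) = (1/56) / (1/28) = 1/2.

1/2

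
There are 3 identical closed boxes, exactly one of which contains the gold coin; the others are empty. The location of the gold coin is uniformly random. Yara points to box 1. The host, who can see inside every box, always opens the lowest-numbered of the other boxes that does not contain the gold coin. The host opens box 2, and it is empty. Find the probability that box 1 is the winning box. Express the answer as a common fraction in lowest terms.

Consider each possible location of the gold coin in turn.
If it is in either of boxes 1 and 3 (prior 1/3 each): box 2 is the lowest-numbered option available, probability 1; weight (1/3)·1 = 1/3 each.
If it is in box 2 (prior 1/3): the host opened box 2, so this case is ruled out; weight (1/3)·0 = 0.
The weights sum to 2/3.
So P(the gold coin in box 1 | the host opened box 2) = (1/3) / (2/3) = 1/2.

1/2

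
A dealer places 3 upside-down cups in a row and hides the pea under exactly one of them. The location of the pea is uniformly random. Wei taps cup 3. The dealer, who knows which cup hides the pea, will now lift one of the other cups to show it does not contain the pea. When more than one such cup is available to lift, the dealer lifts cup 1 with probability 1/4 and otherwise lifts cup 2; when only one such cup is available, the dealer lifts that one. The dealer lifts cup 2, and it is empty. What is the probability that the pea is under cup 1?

Condition on the true location of the pea.
If it is under cup 1 (prior 1/3): only cup 2 is available, probability 1; weight (1/3)·1 = 1/3.
If it is under cup 2 (prior 1/3): the dealer opened cup 2, so this case is ruled out; weight (1/3)·0 = 0.
If it is under cup 3 (prior 1/3): cup 1 is available but not opened, probability 3/4; weight (1/3)·(3/4) = 1/4.
The weights sum to 7/12.
So P(the pea under cup 1 | the dealer opened cup 2) = (1/3) / (7/12) = 4/7.

4/7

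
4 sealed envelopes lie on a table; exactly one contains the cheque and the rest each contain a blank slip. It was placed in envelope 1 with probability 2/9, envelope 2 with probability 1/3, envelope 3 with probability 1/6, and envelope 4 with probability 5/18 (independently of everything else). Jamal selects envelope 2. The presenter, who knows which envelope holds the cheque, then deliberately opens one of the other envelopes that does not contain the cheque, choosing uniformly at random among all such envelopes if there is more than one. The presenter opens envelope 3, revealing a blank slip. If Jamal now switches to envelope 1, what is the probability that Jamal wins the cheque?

4/13

Condition on the true location of the cheque.
If it is in envelope 1 (prior 2/9): the presenter has 2 equally likely choices, so probability 1/2; weight (2/9)·(1/2) = 1/9.
If it is in envelope 2 (prior 1/3): the presenter has 3 equally likely choices, so probability 1/3; weight (1/3)·(1/3) = 1/9.
If it is in envelope 3 (prior 1/6): the presenter opened envelope 3, so this case is ruled out; weight (1/6)·0 = 0.
If it is in envelope 4 (prior 5/18): the presenter has 2 equally likely choices, so probability 1/2; weight (5/18)·(1/2) = 5/36.
The weights sum to 13/36.
So P(the cheque in envelope 1 | the presenter opened envelope 3) = (1/9) / (13/36) = 4/13.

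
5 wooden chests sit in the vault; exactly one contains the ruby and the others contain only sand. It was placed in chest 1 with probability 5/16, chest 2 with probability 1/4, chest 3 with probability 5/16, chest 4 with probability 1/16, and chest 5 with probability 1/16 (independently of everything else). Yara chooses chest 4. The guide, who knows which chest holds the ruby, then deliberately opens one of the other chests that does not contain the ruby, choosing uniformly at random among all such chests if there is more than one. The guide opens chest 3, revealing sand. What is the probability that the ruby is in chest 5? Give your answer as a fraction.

4/43

Condition on the true location of the ruby.
If it is in chest 1 (prior 5/16): the guide has 3 equally likely choices, so probability 1/3; weight (5/16)·(1/3) = 5/48.
If it is in chest 2 (prior 1/4): the guide has 3 equally likely choices, so probability 1/3; weight (1/4)·(1/3) = 1/12.
If it is in chest 3 (prior 5/16): the guide opened chest 3, so this case is ruled out; weight (5/16)·0 = 0.
If it is in chest 4 (prior 1/16): the guide has 4 equally likely choices, so probability 1/4; weight (1/16)·(1/4) = 1/64.
If it is in chest 5 (prior 1/16): the guide has 3 equally likely choices, so probability 1/3; weight (1/16)·(1/3) = 1/48.
The weights sum to 43/192.
So P(the ruby in chest 5 | the guide opened chest 3) = (1/48) / (43/192) = 4/43.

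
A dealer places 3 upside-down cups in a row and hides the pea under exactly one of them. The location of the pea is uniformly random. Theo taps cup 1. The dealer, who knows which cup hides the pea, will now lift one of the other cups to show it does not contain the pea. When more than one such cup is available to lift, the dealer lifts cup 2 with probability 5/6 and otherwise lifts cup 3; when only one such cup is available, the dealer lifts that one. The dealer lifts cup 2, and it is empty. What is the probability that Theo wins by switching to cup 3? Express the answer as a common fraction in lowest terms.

Apply Bayes' rule, conditioning on where the pea actually is.
If it is under cup 1 (prior 1/3): cup 2 is available, opened with probability 5/6; weight (1/3)·(5/6) = 5/18.
If it is under cup 2 (prior 1/3): the dealer opened cup 2, so this case is ruled out; weight (1/3)·0 = 0.
If it is under cup 3 (prior 1/3): only cup 2 is available, probability 1; weight (1/3)·1 = 1/3.
The weights sum to 11/18.
So P(the pea under cup 3 | the dealer opened cup 2) = (1/3) / (11/18) = 6/11.

6/11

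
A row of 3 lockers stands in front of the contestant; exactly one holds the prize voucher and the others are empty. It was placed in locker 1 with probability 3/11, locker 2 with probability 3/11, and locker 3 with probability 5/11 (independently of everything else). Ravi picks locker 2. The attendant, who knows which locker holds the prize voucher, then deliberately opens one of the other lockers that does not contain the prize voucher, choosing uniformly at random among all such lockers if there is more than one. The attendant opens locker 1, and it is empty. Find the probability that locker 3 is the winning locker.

10/13

Apply Bayes' rule, conditioning on where the prize voucher actually is.
If it is in locker 1 (prior 3/11): the attendant opened locker 1, so this case is ruled out; weight (3/11)·0 = 0.
If it is in locker 2 (prior 3/11): the attendant has 2 equally likely choices, so probability 1/2; weight (3/11)·(1/2) = 3/22.
If it is in locker 3 (prior 5/11): the attendant has no choice, probability 1; weight (5/11)·1 = 5/11.
The weights sum to 13/22.
So P(the prize voucher in locker 3 | the attendant opened locker 1) = (5/11) / (13/22) = 10/13.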